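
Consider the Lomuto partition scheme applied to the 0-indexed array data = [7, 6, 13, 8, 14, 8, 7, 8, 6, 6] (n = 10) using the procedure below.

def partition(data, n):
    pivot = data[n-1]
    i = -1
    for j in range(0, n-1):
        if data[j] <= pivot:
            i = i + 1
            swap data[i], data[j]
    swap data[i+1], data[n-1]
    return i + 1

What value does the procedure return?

pivot=6, i=-1
j=0: 7>6, skip
j=1: 6≤6, i=0, swap(0,1) ⇒ [6, 7, 13, 8, 14, 8, 7, 8, 6, 6]
j=2: 13>6, skip
j=3: 8>6, skip
j=4: 14>6, skip
j=5: 8>6, skip
j=6: 7>6, skip
j=7: 8>6, skip
j=8: 6≤6, i=1, swap(1,8) ⇒ [6, 6, 13, 8, 14, 8, 7, 8, 7, 6]
swap(2,9) ⇒ [6, 6, 6, 8, 14, 8, 7, 8, 7, 13]; return 2

2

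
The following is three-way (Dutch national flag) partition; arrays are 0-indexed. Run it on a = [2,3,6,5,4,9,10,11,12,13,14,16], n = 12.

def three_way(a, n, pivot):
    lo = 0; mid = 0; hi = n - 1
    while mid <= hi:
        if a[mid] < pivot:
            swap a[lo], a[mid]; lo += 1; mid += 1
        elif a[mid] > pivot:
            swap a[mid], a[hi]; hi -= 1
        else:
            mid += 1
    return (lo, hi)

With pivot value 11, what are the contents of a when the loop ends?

pivot = 11; lo=0, mid=0, hi=11
a[mid]=2<11: swap a[0],a[0]; lo=1,mid=1 → [2,3,6,5,4,9,10,11,12,13,14,16]
a[mid]=3<11: swap a[1],a[1]; lo=2,mid=2 → [2,3,6,5,4,9,10,11,12,13,14,16]
a[mid]=6<11: swap a[2],a[2]; lo=3,mid=3 → [2,3,6,5,4,9,10,11,12,13,14,16]
a[mid]=5<11: swap a[3],a[3]; lo=4,mid=4 → [2,3,6,5,4,9,10,11,12,13,14,16]
a[mid]=4<11: swap a[4],a[4]; lo=5,mid=5 → [2,3,6,5,4,9,10,11,12,13,14,16]
a[mid]=9<11: swap a[5],a[5]; lo=6,mid=6 → [2,3,6,5,4,9,10,11,12,13,14,16]
a[mid]=10<11: swap a[6],a[6]; lo=7,mid=7 → [2,3,6,5,4,9,10,11,12,13,14,16]
a[mid]=11=11: mid=8
a[mid]=12>11: swap a[8],a[11]; hi=10 → [2,3,6,5,4,9,10,11,16,13,14,12]
a[mid]=16>11: swap a[8],a[10]; hi=9 → [2,3,6,5,4,9,10,11,14,13,16,12]
a[mid]=14>11: swap a[8],a[9]; hi=8 → [2,3,6,5,4,9,10,11,13,14,16,12]
a[mid]=13>11: swap a[8],a[8]; hi=7 → [2,3,6,5,4,9,10,11,13,14,16,12]
end: lo=7, hi=7; a = [2,3,6,5,4,9,10,11,13,14,16,12]

[2,3,6,5,4,9,10,11,13,14,16,12]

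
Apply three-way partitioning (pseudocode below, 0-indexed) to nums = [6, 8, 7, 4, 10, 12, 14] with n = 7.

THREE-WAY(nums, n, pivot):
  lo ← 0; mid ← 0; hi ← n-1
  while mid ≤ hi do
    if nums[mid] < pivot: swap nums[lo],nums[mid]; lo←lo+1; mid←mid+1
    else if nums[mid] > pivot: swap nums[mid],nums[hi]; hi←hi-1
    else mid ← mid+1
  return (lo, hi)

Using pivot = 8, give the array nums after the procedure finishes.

pivot = 8; lo=0, mid=0, hi=6
nums[mid]=6<8: swap nums[0],nums[0]; lo=1,mid=1 → [6, 8, 7, 4, 10, 12, 14]
nums[mid]=8=8: mid=2
nums[mid]=7<8: swap nums[1],nums[2]; lo=2,mid=3 → [6, 7, 8, 4, 10, 12, 14]
nums[mid]=4<8: swap nums[2],nums[3]; lo=3,mid=4 → [6, 7, 4, 8, 10, 12, 14]
nums[mid]=10>8: swap nums[4],nums[6]; hi=5 → [6, 7, 4, 8, 14, 12, 10]
nums[mid]=14>8: swap nums[4],nums[5]; hi=4 → [6, 7, 4, 8, 12, 14, 10]
nums[mid]=12>8: swap nums[4],nums[4]; hi=3 → [6, 7, 4, 8, 12, 14, 10]
end: lo=3, hi=3; nums = [6, 7, 4, 8, 12, 14, 10]

[6, 7, 4, 8, 12, 14, 10]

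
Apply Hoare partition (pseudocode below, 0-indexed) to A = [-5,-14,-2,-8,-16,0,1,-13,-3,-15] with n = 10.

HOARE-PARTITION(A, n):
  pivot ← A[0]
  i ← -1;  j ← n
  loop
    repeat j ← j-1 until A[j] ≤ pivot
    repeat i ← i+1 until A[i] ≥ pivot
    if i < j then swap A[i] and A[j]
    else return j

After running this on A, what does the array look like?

pivot = A[0] = -5; i = -1, j = 10
j→9 (A[9]=-15≤-5), i→0 (A[0]=-5≥-5); i<j, swap → [-15,-14,-2,-8,-16,0,1,-13,-3,-5]
j→7 (A[7]=-13≤-5), i→2 (A[2]=-2≥-5); i<j, swap → [-15,-14,-13,-8,-16,0,1,-2,-3,-5]
j→4, i→5; i≥j, return j=4. A = [-15,-14,-13,-8,-16,0,1,-2,-3,-5]

[-15,-14,-13,-8,-16,0,1,-2,-3,-5]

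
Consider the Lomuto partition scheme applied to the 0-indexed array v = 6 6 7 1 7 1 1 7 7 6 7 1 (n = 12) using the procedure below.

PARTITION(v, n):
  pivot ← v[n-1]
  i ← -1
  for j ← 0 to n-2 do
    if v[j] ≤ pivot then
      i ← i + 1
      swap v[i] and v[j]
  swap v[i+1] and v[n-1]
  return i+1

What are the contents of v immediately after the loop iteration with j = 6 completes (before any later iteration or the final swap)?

1 1 1 6 7 6 7 7 7 6 7 1

pivot=1, i=-1
j=0: 6>1, skip
j=1: 6>1, skip
j=2: 7>1, skip
j=3: 1≤1, i=0, swap(0,3) ⇒ 1 6 7 6 7 1 1 7 7 6 7 1
j=4: 7>1, skip
j=5: 1≤1, i=1, swap(1,5) ⇒ 1 1 7 6 7 6 1 7 7 6 7 1
j=6: 1≤1, i=2, swap(2,6) ⇒ 1 1 1 6 7 6 7 7 7 6 7 1
(after j=6) v = 1 1 1 6 7 6 7 7 7 6 7 1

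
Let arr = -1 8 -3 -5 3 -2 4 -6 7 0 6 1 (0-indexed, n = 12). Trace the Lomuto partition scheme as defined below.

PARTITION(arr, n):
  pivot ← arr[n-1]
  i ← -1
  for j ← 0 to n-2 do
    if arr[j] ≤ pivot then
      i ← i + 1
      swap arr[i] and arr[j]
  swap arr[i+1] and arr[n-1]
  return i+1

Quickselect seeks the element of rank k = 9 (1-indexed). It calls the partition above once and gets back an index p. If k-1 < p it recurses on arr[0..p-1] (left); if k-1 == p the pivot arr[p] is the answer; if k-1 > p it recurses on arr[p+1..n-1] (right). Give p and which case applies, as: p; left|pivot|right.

6; right

pivot=1, i=-1
j=0: -1≤1, i=0, swap(0,0) ⇒ -1 8 -3 -5 3 -2 4 -6 7 0 6 1
j=1: 8>1, skip
j=2: -3≤1, i=1, swap(1,2) ⇒ -1 -3 8 -5 3 -2 4 -6 7 0 6 1
j=3: -5≤1, i=2, swap(2,3) ⇒ -1 -3 -5 8 3 -2 4 -6 7 0 6 1
j=4: 3>1, skip
j=5: -2≤1, i=3, swap(3,5) ⇒ -1 -3 -5 -2 3 8 4 -6 7 0 6 1
j=6: 4>1, skip
j=7: -6≤1, i=4, swap(4,7) ⇒ -1 -3 -5 -2 -6 8 4 3 7 0 6 1
j=8: 7>1, skip
j=9: 0≤1, i=5, swap(5,9) ⇒ -1 -3 -5 -2 -6 0 4 3 7 8 6 1
j=10: 6>1, skip
swap(6,11) ⇒ -1 -3 -5 -2 -6 0 1 3 7 8 6 4; return 6
p = 6; k-1 = 8 > 6 ⇒ right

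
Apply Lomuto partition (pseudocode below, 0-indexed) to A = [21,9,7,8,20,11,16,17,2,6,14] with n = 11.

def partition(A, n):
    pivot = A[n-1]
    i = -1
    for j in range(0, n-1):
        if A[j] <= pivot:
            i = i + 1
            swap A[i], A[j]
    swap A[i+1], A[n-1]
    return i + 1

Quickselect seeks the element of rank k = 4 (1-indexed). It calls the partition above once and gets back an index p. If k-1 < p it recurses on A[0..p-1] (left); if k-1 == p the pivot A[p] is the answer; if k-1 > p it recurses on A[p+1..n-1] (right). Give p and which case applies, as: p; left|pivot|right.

pivot = A[10] = 14; i = -1
j=0: A[0]=21 > 14 → no swap
j=1: A[1]=9 ≤ 14 → i=0, swap A[0],A[1] → [9,21,7,8,20,11,16,17,2,6,14]
j=2: A[2]=7 ≤ 14 → i=1, swap A[1],A[2] → [9,7,21,8,20,11,16,17,2,6,14]
j=3: A[3]=8 ≤ 14 → i=2, swap A[2],A[3] → [9,7,8,21,20,11,16,17,2,6,14]
j=4: A[4]=20 > 14 → no swap
j=5: A[5]=11 ≤ 14 → i=3, swap A[3],A[5] → [9,7,8,11,20,21,16,17,2,6,14]
j=6: A[6]=16 > 14 → no swap
j=7: A[7]=17 > 14 → no swap
j=8: A[8]=2 ≤ 14 → i=4, swap A[4],A[8] → [9,7,8,11,2,21,16,17,20,6,14]
j=9: A[9]=6 ≤ 14 → i=5, swap A[5],A[9] → [9,7,8,11,2,6,16,17,20,21,14]
final swap A[6],A[10] → [9,7,8,11,2,6,14,17,20,21,16]; return 6
p = 6; k-1 = 3 < 6 ⇒ left

6; left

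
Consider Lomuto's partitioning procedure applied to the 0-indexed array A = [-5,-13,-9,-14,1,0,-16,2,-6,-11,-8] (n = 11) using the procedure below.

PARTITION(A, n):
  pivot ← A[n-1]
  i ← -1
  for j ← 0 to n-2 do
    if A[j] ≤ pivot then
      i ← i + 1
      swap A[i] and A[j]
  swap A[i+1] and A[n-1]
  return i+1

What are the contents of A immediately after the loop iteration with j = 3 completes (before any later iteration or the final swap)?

[-13,-9,-14,-5,1,0,-16,2,-6,-11,-8]

pivot=-8, i=-1
j=0: -5>-8, skip
j=1: -13≤-8, i=0, swap(0,1) ⇒ [-13,-5,-9,-14,1,0,-16,2,-6,-11,-8]
j=2: -9≤-8, i=1, swap(1,2) ⇒ [-13,-9,-5,-14,1,0,-16,2,-6,-11,-8]
j=3: -14≤-8, i=2, swap(2,3) ⇒ [-13,-9,-14,-5,1,0,-16,2,-6,-11,-8]
(after j=3) A = [-13,-9,-14,-5,1,0,-16,2,-6,-11,-8]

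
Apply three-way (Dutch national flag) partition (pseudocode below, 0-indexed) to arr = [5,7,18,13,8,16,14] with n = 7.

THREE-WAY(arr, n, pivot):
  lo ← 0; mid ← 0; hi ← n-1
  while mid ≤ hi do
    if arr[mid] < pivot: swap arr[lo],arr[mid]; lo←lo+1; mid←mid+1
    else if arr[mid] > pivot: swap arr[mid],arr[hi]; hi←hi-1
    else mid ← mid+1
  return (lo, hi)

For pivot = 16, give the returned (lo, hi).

lo=0 mid=0 hi=6
5<16: swap(0,0), lo=1 mid=1 ⇒ [5,7,18,13,8,16,14]
7<16: swap(1,1), lo=2 mid=2 ⇒ [5,7,18,13,8,16,14]
18>16: swap(2,6), hi=5 ⇒ [5,7,14,13,8,16,18]
14<16: swap(2,2), lo=3 mid=3 ⇒ [5,7,14,13,8,16,18]
13<16: swap(3,3), lo=4 mid=4 ⇒ [5,7,14,13,8,16,18]
8<16: swap(4,4), lo=5 mid=5 ⇒ [5,7,14,13,8,16,18]
16=16: mid=6
done. lo=5 hi=5; arr=[5,7,14,13,8,16,18]

(5, 5)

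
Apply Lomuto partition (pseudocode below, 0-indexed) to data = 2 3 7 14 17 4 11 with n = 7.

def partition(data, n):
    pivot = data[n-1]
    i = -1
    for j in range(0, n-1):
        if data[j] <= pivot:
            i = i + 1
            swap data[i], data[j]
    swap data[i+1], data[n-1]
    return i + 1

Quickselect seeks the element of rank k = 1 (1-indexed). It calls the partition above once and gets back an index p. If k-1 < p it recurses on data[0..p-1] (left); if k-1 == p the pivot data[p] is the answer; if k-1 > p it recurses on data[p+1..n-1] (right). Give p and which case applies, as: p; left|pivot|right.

4; left

pivot = data[6] = 11; i = -1
j=0: data[0]=2 ≤ 11 → i=0, swap data[0],data[0] (no change) → 2 3 7 14 17 4 11
j=1: data[1]=3 ≤ 11 → i=1, swap data[1],data[1] (no change) → 2 3 7 14 17 4 11
j=2: data[2]=7 ≤ 11 → i=2, swap data[2],data[2] (no change) → 2 3 7 14 17 4 11
j=3: data[3]=14 > 11 → no swap
j=4: data[4]=17 > 11 → no swap
j=5: data[5]=4 ≤ 11 → i=3, swap data[3],data[5] → 2 3 7 4 17 14 11
final swap data[4],data[6] → 2 3 7 4 11 14 17; return 4
p = 4; k-1 = 0 < 4 ⇒ left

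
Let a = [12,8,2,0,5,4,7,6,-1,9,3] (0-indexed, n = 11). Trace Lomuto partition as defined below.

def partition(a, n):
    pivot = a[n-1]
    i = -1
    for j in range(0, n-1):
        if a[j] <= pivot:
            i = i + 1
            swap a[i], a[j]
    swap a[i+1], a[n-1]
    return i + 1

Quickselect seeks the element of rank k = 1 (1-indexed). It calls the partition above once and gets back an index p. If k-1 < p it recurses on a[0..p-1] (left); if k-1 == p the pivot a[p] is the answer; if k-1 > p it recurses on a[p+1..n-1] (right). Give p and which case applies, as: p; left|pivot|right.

pivot = a[10] = 3; i = -1
j=0: a[0]=12 > 3 → no swap
j=1: a[1]=8 > 3 → no swap
j=2: a[2]=2 ≤ 3 → i=0, swap a[0],a[2] → [2,8,12,0,5,4,7,6,-1,9,3]
j=3: a[3]=0 ≤ 3 → i=1, swap a[1],a[3] → [2,0,12,8,5,4,7,6,-1,9,3]
j=4: a[4]=5 > 3 → no swap
j=5: a[5]=4 > 3 → no swap
j=6: a[6]=7 > 3 → no swap
j=7: a[7]=6 > 3 → no swap
j=8: a[8]=-1 ≤ 3 → i=2, swap a[2],a[8] → [2,0,-1,8,5,4,7,6,12,9,3]
j=9: a[9]=9 > 3 → no swap
final swap a[3],a[10] → [2,0,-1,3,5,4,7,6,12,9,8]; return 3
p = 3; k-1 = 0 < 3 ⇒ left

3; left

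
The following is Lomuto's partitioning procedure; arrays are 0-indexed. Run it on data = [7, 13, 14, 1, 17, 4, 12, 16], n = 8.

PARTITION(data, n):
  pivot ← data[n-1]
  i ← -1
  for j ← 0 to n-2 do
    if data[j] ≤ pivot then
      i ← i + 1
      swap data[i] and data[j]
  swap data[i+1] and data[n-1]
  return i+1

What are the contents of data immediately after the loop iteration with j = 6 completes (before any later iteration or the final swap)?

pivot=16, i=-1
j=0: 7≤16, i=0, swap(0,0) ⇒ [7, 13, 14, 1, 17, 4, 12, 16]
j=1: 13≤16, i=1, swap(1,1) ⇒ [7, 13, 14, 1, 17, 4, 12, 16]
j=2: 14≤16, i=2, swap(2,2) ⇒ [7, 13, 14, 1, 17, 4, 12, 16]
j=3: 1≤16, i=3, swap(3,3) ⇒ [7, 13, 14, 1, 17, 4, 12, 16]
j=4: 17>16, skip
j=5: 4≤16, i=4, swap(4,5) ⇒ [7, 13, 14, 1, 4, 17, 12, 16]
j=6: 12≤16, i=5, swap(5,6) ⇒ [7, 13, 14, 1, 4, 12, 17, 16]
(after j=6) data = [7, 13, 14, 1, 4, 12, 17, 16]

[7, 13, 14, 1, 4, 12, 17, 16]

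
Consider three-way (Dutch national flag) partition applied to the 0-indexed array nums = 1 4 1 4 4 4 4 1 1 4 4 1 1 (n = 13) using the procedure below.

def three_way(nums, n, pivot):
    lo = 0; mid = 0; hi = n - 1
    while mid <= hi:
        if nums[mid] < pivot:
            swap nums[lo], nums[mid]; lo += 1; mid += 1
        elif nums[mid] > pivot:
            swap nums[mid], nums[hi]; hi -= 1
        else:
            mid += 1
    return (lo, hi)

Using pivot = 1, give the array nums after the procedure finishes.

1 1 1 1 1 1 4 4 4 4 4 4 4

lo=0 mid=0 hi=12
1=1: mid=1
4>1: swap(1,12), hi=11 ⇒ 1 1 1 4 4 4 4 1 1 4 4 1 4
1=1: mid=2
1=1: mid=3
4>1: swap(3,11), hi=10 ⇒ 1 1 1 1 4 4 4 1 1 4 4 4 4
1=1: mid=4
4>1: swap(4,10), hi=9 ⇒ 1 1 1 1 4 4 4 1 1 4 4 4 4
4>1: swap(4,9), hi=8 ⇒ 1 1 1 1 4 4 4 1 1 4 4 4 4
4>1: swap(4,8), hi=7 ⇒ 1 1 1 1 1 4 4 1 4 4 4 4 4
1=1: mid=5
4>1: swap(5,7), hi=6 ⇒ 1 1 1 1 1 1 4 4 4 4 4 4 4
1=1: mid=6
4>1: swap(6,6), hi=5 ⇒ 1 1 1 1 1 1 4 4 4 4 4 4 4
done. lo=0 hi=5; nums=1 1 1 1 1 1 4 4 4 4 4 4 4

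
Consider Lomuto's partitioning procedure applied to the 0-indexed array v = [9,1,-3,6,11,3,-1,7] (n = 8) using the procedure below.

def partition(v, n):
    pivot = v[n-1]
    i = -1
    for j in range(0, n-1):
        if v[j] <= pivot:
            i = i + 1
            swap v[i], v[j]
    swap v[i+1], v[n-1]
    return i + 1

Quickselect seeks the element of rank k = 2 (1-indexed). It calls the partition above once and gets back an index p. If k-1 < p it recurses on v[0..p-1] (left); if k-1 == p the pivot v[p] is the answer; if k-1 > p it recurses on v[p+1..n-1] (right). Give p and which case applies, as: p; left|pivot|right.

5; left

pivot=7, i=-1
j=0: 9>7, skip
j=1: 1≤7, i=0, swap(0,1) ⇒ [1,9,-3,6,11,3,-1,7]
j=2: -3≤7, i=1, swap(1,2) ⇒ [1,-3,9,6,11,3,-1,7]
j=3: 6≤7, i=2, swap(2,3) ⇒ [1,-3,6,9,11,3,-1,7]
j=4: 11>7, skip
j=5: 3≤7, i=3, swap(3,5) ⇒ [1,-3,6,3,11,9,-1,7]
j=6: -1≤7, i=4, swap(4,6) ⇒ [1,-3,6,3,-1,9,11,7]
swap(5,7) ⇒ [1,-3,6,3,-1,7,11,9]; return 5
p = 5; k-1 = 1 < 5 ⇒ left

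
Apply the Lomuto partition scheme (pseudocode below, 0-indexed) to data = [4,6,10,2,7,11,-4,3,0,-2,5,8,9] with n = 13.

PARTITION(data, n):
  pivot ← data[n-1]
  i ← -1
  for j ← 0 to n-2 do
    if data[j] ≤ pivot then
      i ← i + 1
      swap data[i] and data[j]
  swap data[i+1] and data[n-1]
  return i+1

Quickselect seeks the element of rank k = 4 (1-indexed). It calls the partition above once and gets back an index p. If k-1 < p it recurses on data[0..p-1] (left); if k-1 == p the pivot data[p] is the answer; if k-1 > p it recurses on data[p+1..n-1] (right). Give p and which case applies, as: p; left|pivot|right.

10; left

pivot=9, i=-1
j=0: 4≤9, i=0, swap(0,0) ⇒ [4,6,10,2,7,11,-4,3,0,-2,5,8,9]
j=1: 6≤9, i=1, swap(1,1) ⇒ [4,6,10,2,7,11,-4,3,0,-2,5,8,9]
j=2: 10>9, skip
j=3: 2≤9, i=2, swap(2,3) ⇒ [4,6,2,10,7,11,-4,3,0,-2,5,8,9]
j=4: 7≤9, i=3, swap(3,4) ⇒ [4,6,2,7,10,11,-4,3,0,-2,5,8,9]
j=5: 11>9, skip
j=6: -4≤9, i=4, swap(4,6) ⇒ [4,6,2,7,-4,11,10,3,0,-2,5,8,9]
j=7: 3≤9, i=5, swap(5,7) ⇒ [4,6,2,7,-4,3,10,11,0,-2,5,8,9]
j=8: 0≤9, i=6, swap(6,8) ⇒ [4,6,2,7,-4,3,0,11,10,-2,5,8,9]
j=9: -2≤9, i=7, swap(7,9) ⇒ [4,6,2,7,-4,3,0,-2,10,11,5,8,9]
j=10: 5≤9, i=8, swap(8,10) ⇒ [4,6,2,7,-4,3,0,-2,5,11,10,8,9]
j=11: 8≤9, i=9, swap(9,11) ⇒ [4,6,2,7,-4,3,0,-2,5,8,10,11,9]
swap(10,12) ⇒ [4,6,2,7,-4,3,0,-2,5,8,9,11,10]; return 10
p = 10; k-1 = 3 < 10 ⇒ left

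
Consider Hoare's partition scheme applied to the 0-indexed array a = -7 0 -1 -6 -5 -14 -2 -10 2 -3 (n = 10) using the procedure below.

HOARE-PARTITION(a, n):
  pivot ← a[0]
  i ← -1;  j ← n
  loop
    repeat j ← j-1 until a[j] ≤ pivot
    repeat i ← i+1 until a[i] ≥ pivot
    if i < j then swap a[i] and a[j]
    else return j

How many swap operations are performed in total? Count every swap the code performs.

pivot = a[0] = -7; i = -1, j = 10
j→7 (a[7]=-10≤-7), i→0 (a[0]=-7≥-7); i<j, swap → -10 0 -1 -6 -5 -14 -2 -7 2 -3
j→5 (a[5]=-14≤-7), i→1 (a[1]=0≥-7); i<j, swap → -10 -14 -1 -6 -5 0 -2 -7 2 -3
j→1, i→2; i≥j, return j=1. a = -10 -14 -1 -6 -5 0 -2 -7 2 -3

2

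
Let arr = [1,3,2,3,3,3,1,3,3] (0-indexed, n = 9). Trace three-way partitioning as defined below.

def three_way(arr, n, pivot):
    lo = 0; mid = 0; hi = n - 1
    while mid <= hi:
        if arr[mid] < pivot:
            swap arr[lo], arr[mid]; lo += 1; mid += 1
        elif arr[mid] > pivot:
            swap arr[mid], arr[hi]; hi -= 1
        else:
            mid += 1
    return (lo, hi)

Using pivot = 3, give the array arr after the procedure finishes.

[1,2,1,3,3,3,3,3,3]

pivot = 3; lo=0, mid=0, hi=8
arr[mid]=1<3: swap arr[0],arr[0]; lo=1,mid=1 → [1,3,2,3,3,3,1,3,3]
arr[mid]=3=3: mid=2
arr[mid]=2<3: swap arr[1],arr[2]; lo=2,mid=3 → [1,2,3,3,3,3,1,3,3]
arr[mid]=3=3: mid=4
arr[mid]=3=3: mid=5
arr[mid]=3=3: mid=6
arr[mid]=1<3: swap arr[2],arr[6]; lo=3,mid=7 → [1,2,1,3,3,3,3,3,3]
arr[mid]=3=3: mid=8
arr[mid]=3=3: mid=9
end: lo=3, hi=8; arr = [1,2,1,3,3,3,3,3,3]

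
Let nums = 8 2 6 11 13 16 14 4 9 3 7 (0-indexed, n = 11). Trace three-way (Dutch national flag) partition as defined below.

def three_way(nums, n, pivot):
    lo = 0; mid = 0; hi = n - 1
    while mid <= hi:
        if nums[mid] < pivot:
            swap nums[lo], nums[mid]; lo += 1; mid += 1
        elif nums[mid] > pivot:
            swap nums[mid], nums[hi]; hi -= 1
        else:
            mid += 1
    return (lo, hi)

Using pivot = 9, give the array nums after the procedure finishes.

8 2 6 7 3 4 9 14 16 13 11

pivot = 9; lo=0, mid=0, hi=10
nums[mid]=8<9: swap nums[0],nums[0]; lo=1,mid=1 → 8 2 6 11 13 16 14 4 9 3 7
nums[mid]=2<9: swap nums[1],nums[1]; lo=2,mid=2 → 8 2 6 11 13 16 14 4 9 3 7
nums[mid]=6<9: swap nums[2],nums[2]; lo=3,mid=3 → 8 2 6 11 13 16 14 4 9 3 7
nums[mid]=11>9: swap nums[3],nums[10]; hi=9 → 8 2 6 7 13 16 14 4 9 3 11
nums[mid]=7<9: swap nums[3],nums[3]; lo=4,mid=4 → 8 2 6 7 13 16 14 4 9 3 11
nums[mid]=13>9: swap nums[4],nums[9]; hi=8 → 8 2 6 7 3 16 14 4 9 13 11
nums[mid]=3<9: swap nums[4],nums[4]; lo=5,mid=5 → 8 2 6 7 3 16 14 4 9 13 11
nums[mid]=16>9: swap nums[5],nums[8]; hi=7 → 8 2 6 7 3 9 14 4 16 13 11
nums[mid]=9=9: mid=6
nums[mid]=14>9: swap nums[6],nums[7]; hi=6 → 8 2 6 7 3 9 4 14 16 13 11
nums[mid]=4<9: swap nums[5],nums[6]; lo=6,mid=7 → 8 2 6 7 3 4 9 14 16 13 11
end: lo=6, hi=6; nums = 8 2 6 7 3 4 9 14 16 13 11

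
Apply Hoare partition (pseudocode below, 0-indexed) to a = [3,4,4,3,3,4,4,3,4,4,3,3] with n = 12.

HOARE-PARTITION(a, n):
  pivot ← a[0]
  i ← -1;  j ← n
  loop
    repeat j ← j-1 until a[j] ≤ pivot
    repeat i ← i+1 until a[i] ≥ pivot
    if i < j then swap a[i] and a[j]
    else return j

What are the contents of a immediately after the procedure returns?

pivot = a[0] = 3; i = -1, j = 12
j→11 (a[11]=3≤3), i→0 (a[0]=3≥3); i<j, swap → [3,4,4,3,3,4,4,3,4,4,3,3]
j→10 (a[10]=3≤3), i→1 (a[1]=4≥3); i<j, swap → [3,3,4,3,3,4,4,3,4,4,4,3]
j→7 (a[7]=3≤3), i→2 (a[2]=4≥3); i<j, swap → [3,3,3,3,3,4,4,4,4,4,4,3]
j→4 (a[4]=3≤3), i→3 (a[3]=3≥3); i<j, swap → [3,3,3,3,3,4,4,4,4,4,4,3]
j→3, i→4; i≥j, return j=3. a = [3,3,3,3,3,4,4,4,4,4,4,3]

[3,3,3,3,3,4,4,4,4,4,4,3]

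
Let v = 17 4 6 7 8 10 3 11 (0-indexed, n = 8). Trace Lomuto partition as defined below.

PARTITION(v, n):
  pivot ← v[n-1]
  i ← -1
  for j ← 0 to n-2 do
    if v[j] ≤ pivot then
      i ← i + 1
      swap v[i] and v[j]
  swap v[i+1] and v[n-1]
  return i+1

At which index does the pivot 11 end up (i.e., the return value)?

6

pivot = v[7] = 11; i = -1
j=0: v[0]=17 > 11 → no swap
j=1: v[1]=4 ≤ 11 → i=0, swap v[0],v[1] → 4 17 6 7 8 10 3 11
j=2: v[2]=6 ≤ 11 → i=1, swap v[1],v[2] → 4 6 17 7 8 10 3 11
j=3: v[3]=7 ≤ 11 → i=2, swap v[2],v[3] → 4 6 7 17 8 10 3 11
j=4: v[4]=8 ≤ 11 → i=3, swap v[3],v[4] → 4 6 7 8 17 10 3 11
j=5: v[5]=10 ≤ 11 → i=4, swap v[4],v[5] → 4 6 7 8 10 17 3 11
j=6: v[6]=3 ≤ 11 → i=5, swap v[5],v[6] → 4 6 7 8 10 3 17 11
final swap v[6],v[7] → 4 6 7 8 10 3 11 17; return 6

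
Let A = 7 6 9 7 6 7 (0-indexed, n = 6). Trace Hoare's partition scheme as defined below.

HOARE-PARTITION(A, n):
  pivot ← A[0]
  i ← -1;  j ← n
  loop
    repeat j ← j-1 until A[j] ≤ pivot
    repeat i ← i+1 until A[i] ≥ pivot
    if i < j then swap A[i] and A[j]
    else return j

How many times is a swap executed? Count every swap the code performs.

pivot = A[0] = 7; i = -1, j = 6
j→5 (A[5]=7≤7), i→0 (A[0]=7≥7); i<j, swap → 7 6 9 7 6 7
j→4 (A[4]=6≤7), i→2 (A[2]=9≥7); i<j, swap → 7 6 6 7 9 7
j→3, i→3; i≥j, return j=3. A = 7 6 6 7 9 7

2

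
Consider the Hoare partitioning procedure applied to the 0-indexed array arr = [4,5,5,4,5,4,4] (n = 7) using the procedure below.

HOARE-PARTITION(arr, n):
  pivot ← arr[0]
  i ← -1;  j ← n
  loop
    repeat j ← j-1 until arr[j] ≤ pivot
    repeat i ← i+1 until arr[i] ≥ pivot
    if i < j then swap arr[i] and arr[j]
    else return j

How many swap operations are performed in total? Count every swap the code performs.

pivot=4
j stops at 6 (4), i stops at 0 (4); swap ⇒ [4,5,5,4,5,4,4]
j stops at 5 (4), i stops at 1 (5); swap ⇒ [4,4,5,4,5,5,4]
j stops at 3 (4), i stops at 2 (5); swap ⇒ [4,4,4,5,5,5,4]
j stops at 2, i stops at 3; i≥j ⇒ return 2. arr=[4,4,4,5,5,5,4]

3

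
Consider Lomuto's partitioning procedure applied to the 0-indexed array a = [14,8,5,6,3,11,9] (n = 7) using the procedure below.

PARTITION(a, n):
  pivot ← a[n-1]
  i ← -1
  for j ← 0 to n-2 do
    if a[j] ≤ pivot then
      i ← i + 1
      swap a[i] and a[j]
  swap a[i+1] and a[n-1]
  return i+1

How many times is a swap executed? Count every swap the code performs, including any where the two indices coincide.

pivot=9, i=-1
j=0: 14>9, skip
j=1: 8≤9, i=0, swap(0,1) ⇒ [8,14,5,6,3,11,9]
j=2: 5≤9, i=1, swap(1,2) ⇒ [8,5,14,6,3,11,9]
j=3: 6≤9, i=2, swap(2,3) ⇒ [8,5,6,14,3,11,9]
j=4: 3≤9, i=3, swap(3,4) ⇒ [8,5,6,3,14,11,9]
j=5: 11>9, skip
swap(4,6) ⇒ [8,5,6,3,9,11,14]; return 4

5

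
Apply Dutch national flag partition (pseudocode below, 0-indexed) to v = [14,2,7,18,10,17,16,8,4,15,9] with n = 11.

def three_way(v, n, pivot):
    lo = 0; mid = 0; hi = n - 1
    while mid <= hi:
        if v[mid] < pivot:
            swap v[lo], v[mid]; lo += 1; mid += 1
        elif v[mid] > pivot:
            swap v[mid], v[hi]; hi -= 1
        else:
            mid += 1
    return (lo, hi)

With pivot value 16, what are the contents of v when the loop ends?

[14,2,7,9,10,15,8,4,16,17,18]

pivot = 16; lo=0, mid=0, hi=10
v[mid]=14<16: swap v[0],v[0]; lo=1,mid=1 → [14,2,7,18,10,17,16,8,4,15,9]
v[mid]=2<16: swap v[1],v[1]; lo=2,mid=2 → [14,2,7,18,10,17,16,8,4,15,9]
v[mid]=7<16: swap v[2],v[2]; lo=3,mid=3 → [14,2,7,18,10,17,16,8,4,15,9]
v[mid]=18>16: swap v[3],v[10]; hi=9 → [14,2,7,9,10,17,16,8,4,15,18]
v[mid]=9<16: swap v[3],v[3]; lo=4,mid=4 → [14,2,7,9,10,17,16,8,4,15,18]
v[mid]=10<16: swap v[4],v[4]; lo=5,mid=5 → [14,2,7,9,10,17,16,8,4,15,18]
v[mid]=17>16: swap v[5],v[9]; hi=8 → [14,2,7,9,10,15,16,8,4,17,18]
v[mid]=15<16: swap v[5],v[5]; lo=6,mid=6 → [14,2,7,9,10,15,16,8,4,17,18]
v[mid]=16=16: mid=7
v[mid]=8<16: swap v[6],v[7]; lo=7,mid=8 → [14,2,7,9,10,15,8,16,4,17,18]
v[mid]=4<16: swap v[7],v[8]; lo=8,mid=9 → [14,2,7,9,10,15,8,4,16,17,18]
end: lo=8, hi=8; v = [14,2,7,9,10,15,8,4,16,17,18]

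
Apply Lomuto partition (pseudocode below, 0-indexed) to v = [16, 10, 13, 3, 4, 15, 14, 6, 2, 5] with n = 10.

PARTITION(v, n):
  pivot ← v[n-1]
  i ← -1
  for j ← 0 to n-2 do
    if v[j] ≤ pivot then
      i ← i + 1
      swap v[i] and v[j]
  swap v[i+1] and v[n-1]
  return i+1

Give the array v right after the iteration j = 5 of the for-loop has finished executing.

[3, 4, 13, 16, 10, 15, 14, 6, 2, 5]

pivot = v[9] = 5; i = -1
j=0: v[0]=16 > 5 → no swap
j=1: v[1]=10 > 5 → no swap
j=2: v[2]=13 > 5 → no swap
j=3: v[3]=3 ≤ 5 → i=0, swap v[0],v[3] → [3, 10, 13, 16, 4, 15, 14, 6, 2, 5]
j=4: v[4]=4 ≤ 5 → i=1, swap v[1],v[4] → [3, 4, 13, 16, 10, 15, 14, 6, 2, 5]
j=5: v[5]=15 > 5 → no swap
(after j=5) v = [3, 4, 13, 16, 10, 15, 14, 6, 2, 5]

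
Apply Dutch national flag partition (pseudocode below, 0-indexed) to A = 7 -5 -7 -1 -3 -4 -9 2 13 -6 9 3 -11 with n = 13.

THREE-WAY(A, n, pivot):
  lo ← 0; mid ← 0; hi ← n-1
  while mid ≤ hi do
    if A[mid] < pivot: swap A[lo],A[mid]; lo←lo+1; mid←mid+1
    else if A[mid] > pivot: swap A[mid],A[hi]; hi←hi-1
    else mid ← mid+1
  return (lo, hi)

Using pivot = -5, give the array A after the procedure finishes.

lo=0 mid=0 hi=12
7>-5: swap(0,12), hi=11 ⇒ -11 -5 -7 -1 -3 -4 -9 2 13 -6 9 3 7
-11<-5: swap(0,0), lo=1 mid=1 ⇒ -11 -5 -7 -1 -3 -4 -9 2 13 -6 9 3 7
-5=-5: mid=2
-7<-5: swap(1,2), lo=2 mid=3 ⇒ -11 -7 -5 -1 -3 -4 -9 2 13 -6 9 3 7
-1>-5: swap(3,11), hi=10 ⇒ -11 -7 -5 3 -3 -4 -9 2 13 -6 9 -1 7
3>-5: swap(3,10), hi=9 ⇒ -11 -7 -5 9 -3 -4 -9 2 13 -6 3 -1 7
9>-5: swap(3,9), hi=8 ⇒ -11 -7 -5 -6 -3 -4 -9 2 13 9 3 -1 7
-6<-5: swap(2,3), lo=3 mid=4 ⇒ -11 -7 -6 -5 -3 -4 -9 2 13 9 3 -1 7
-3>-5: swap(4,8), hi=7 ⇒ -11 -7 -6 -5 13 -4 -9 2 -3 9 3 -1 7
13>-5: swap(4,7), hi=6 ⇒ -11 -7 -6 -5 2 -4 -9 13 -3 9 3 -1 7
2>-5: swap(4,6), hi=5 ⇒ -11 -7 -6 -5 -9 -4 2 13 -3 9 3 -1 7
-9<-5: swap(3,4), lo=4 mid=5 ⇒ -11 -7 -6 -9 -5 -4 2 13 -3 9 3 -1 7
-4>-5: swap(5,5), hi=4 ⇒ -11 -7 -6 -9 -5 -4 2 13 -3 9 3 -1 7
done. lo=4 hi=4; A=-11 -7 -6 -9 -5 -4 2 13 -3 9 3 -1 7

-11 -7 -6 -9 -5 -4 2 13 -3 9 3 -1 7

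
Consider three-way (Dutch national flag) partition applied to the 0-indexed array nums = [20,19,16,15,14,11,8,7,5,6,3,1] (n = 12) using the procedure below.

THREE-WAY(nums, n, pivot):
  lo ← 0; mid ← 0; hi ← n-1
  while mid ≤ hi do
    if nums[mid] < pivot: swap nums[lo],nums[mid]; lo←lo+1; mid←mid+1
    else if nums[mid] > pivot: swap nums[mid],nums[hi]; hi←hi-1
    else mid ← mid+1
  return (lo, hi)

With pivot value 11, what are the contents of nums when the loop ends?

pivot = 11; lo=0, mid=0, hi=11
nums[mid]=20>11: swap nums[0],nums[11]; hi=10 → [1,19,16,15,14,11,8,7,5,6,3,20]
nums[mid]=1<11: swap nums[0],nums[0]; lo=1,mid=1 → [1,19,16,15,14,11,8,7,5,6,3,20]
nums[mid]=19>11: swap nums[1],nums[10]; hi=9 → [1,3,16,15,14,11,8,7,5,6,19,20]
nums[mid]=3<11: swap nums[1],nums[1]; lo=2,mid=2 → [1,3,16,15,14,11,8,7,5,6,19,20]
nums[mid]=16>11: swap nums[2],nums[9]; hi=8 → [1,3,6,15,14,11,8,7,5,16,19,20]
nums[mid]=6<11: swap nums[2],nums[2]; lo=3,mid=3 → [1,3,6,15,14,11,8,7,5,16,19,20]
nums[mid]=15>11: swap nums[3],nums[8]; hi=7 → [1,3,6,5,14,11,8,7,15,16,19,20]
nums[mid]=5<11: swap nums[3],nums[3]; lo=4,mid=4 → [1,3,6,5,14,11,8,7,15,16,19,20]
nums[mid]=14>11: swap nums[4],nums[7]; hi=6 → [1,3,6,5,7,11,8,14,15,16,19,20]
nums[mid]=7<11: swap nums[4],nums[4]; lo=5,mid=5 → [1,3,6,5,7,11,8,14,15,16,19,20]
nums[mid]=11=11: mid=6
nums[mid]=8<11: swap nums[5],nums[6]; lo=6,mid=7 → [1,3,6,5,7,8,11,14,15,16,19,20]
end: lo=6, hi=6; nums = [1,3,6,5,7,8,11,14,15,16,19,20]

[1,3,6,5,7,8,11,14,15,16,19,20]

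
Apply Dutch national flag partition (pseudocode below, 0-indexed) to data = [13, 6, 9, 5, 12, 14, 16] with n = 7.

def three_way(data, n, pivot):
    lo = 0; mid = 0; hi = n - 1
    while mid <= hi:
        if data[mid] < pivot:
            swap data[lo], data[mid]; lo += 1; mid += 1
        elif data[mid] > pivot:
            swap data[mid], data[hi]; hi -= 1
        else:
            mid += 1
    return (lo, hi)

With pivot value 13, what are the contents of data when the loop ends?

pivot = 13; lo=0, mid=0, hi=6
data[mid]=13=13: mid=1
data[mid]=6<13: swap data[0],data[1]; lo=1,mid=2 → [6, 13, 9, 5, 12, 14, 16]
data[mid]=9<13: swap data[1],data[2]; lo=2,mid=3 → [6, 9, 13, 5, 12, 14, 16]
data[mid]=5<13: swap data[2],data[3]; lo=3,mid=4 → [6, 9, 5, 13, 12, 14, 16]
data[mid]=12<13: swap data[3],data[4]; lo=4,mid=5 → [6, 9, 5, 12, 13, 14, 16]
data[mid]=14>13: swap data[5],data[6]; hi=5 → [6, 9, 5, 12, 13, 16, 14]
data[mid]=16>13: swap data[5],data[5]; hi=4 → [6, 9, 5, 12, 13, 16, 14]
end: lo=4, hi=4; data = [6, 9, 5, 12, 13, 16, 14]

[6, 9, 5, 12, 13, 16, 14]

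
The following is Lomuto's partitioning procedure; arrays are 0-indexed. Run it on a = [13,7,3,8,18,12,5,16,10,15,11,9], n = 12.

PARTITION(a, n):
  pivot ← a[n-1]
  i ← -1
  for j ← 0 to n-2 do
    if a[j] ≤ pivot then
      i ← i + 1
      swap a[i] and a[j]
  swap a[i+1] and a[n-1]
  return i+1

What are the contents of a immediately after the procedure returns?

[7,3,8,5,9,12,13,16,10,15,11,18]

pivot=9, i=-1
j=0: 13>9, skip
j=1: 7≤9, i=0, swap(0,1) ⇒ [7,13,3,8,18,12,5,16,10,15,11,9]
j=2: 3≤9, i=1, swap(1,2) ⇒ [7,3,13,8,18,12,5,16,10,15,11,9]
j=3: 8≤9, i=2, swap(2,3) ⇒ [7,3,8,13,18,12,5,16,10,15,11,9]
j=4: 18>9, skip
j=5: 12>9, skip
j=6: 5≤9, i=3, swap(3,6) ⇒ [7,3,8,5,18,12,13,16,10,15,11,9]
j=7: 16>9, skip
j=8: 10>9, skip
j=9: 15>9, skip
j=10: 11>9, skip
swap(4,11) ⇒ [7,3,8,5,9,12,13,16,10,15,11,18]; return 4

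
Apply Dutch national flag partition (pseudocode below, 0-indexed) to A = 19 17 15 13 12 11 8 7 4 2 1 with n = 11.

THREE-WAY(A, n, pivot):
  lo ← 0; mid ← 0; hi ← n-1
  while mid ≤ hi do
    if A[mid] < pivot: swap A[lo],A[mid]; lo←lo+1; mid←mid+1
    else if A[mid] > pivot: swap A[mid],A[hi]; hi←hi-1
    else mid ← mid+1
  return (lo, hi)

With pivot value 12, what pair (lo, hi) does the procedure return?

(6, 6)

lo=0 mid=0 hi=10
19>12: swap(0,10), hi=9 ⇒ 1 17 15 13 12 11 8 7 4 2 19
1<12: swap(0,0), lo=1 mid=1 ⇒ 1 17 15 13 12 11 8 7 4 2 19
17>12: swap(1,9), hi=8 ⇒ 1 2 15 13 12 11 8 7 4 17 19
2<12: swap(1,1), lo=2 mid=2 ⇒ 1 2 15 13 12 11 8 7 4 17 19
15>12: swap(2,8), hi=7 ⇒ 1 2 4 13 12 11 8 7 15 17 19
4<12: swap(2,2), lo=3 mid=3 ⇒ 1 2 4 13 12 11 8 7 15 17 19
13>12: swap(3,7), hi=6 ⇒ 1 2 4 7 12 11 8 13 15 17 19
7<12: swap(3,3), lo=4 mid=4 ⇒ 1 2 4 7 12 11 8 13 15 17 19
12=12: mid=5
11<12: swap(4,5), lo=5 mid=6 ⇒ 1 2 4 7 11 12 8 13 15 17 19
8<12: swap(5,6), lo=6 mid=7 ⇒ 1 2 4 7 11 8 12 13 15 17 19
done. lo=6 hi=6; A=1 2 4 7 11 8 12 13 15 17 19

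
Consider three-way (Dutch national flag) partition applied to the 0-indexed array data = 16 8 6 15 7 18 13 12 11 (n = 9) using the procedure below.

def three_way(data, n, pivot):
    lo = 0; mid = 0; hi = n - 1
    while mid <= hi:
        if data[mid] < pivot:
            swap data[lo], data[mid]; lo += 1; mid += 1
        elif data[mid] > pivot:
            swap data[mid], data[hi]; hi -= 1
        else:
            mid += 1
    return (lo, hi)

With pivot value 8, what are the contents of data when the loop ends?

7 6 8 15 18 13 12 11 16

pivot = 8; lo=0, mid=0, hi=8
data[mid]=16>8: swap data[0],data[8]; hi=7 → 11 8 6 15 7 18 13 12 16
data[mid]=11>8: swap data[0],data[7]; hi=6 → 12 8 6 15 7 18 13 11 16
data[mid]=12>8: swap data[0],data[6]; hi=5 → 13 8 6 15 7 18 12 11 16
data[mid]=13>8: swap data[0],data[5]; hi=4 → 18 8 6 15 7 13 12 11 16
data[mid]=18>8: swap data[0],data[4]; hi=3 → 7 8 6 15 18 13 12 11 16
data[mid]=7<8: swap data[0],data[0]; lo=1,mid=1 → 7 8 6 15 18 13 12 11 16
data[mid]=8=8: mid=2
data[mid]=6<8: swap data[1],data[2]; lo=2,mid=3 → 7 6 8 15 18 13 12 11 16
data[mid]=15>8: swap data[3],data[3]; hi=2 → 7 6 8 15 18 13 12 11 16
end: lo=2, hi=2; data = 7 6 8 15 18 13 12 11 16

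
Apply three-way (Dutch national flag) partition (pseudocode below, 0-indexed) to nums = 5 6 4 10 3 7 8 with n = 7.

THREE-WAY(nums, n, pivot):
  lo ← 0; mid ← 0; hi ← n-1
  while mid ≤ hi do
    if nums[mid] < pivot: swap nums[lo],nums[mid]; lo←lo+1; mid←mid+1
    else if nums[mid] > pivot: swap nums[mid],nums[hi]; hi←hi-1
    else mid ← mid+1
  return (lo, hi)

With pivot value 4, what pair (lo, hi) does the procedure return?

pivot = 4; lo=0, mid=0, hi=6
nums[mid]=5>4: swap nums[0],nums[6]; hi=5 → 8 6 4 10 3 7 5
nums[mid]=8>4: swap nums[0],nums[5]; hi=4 → 7 6 4 10 3 8 5
nums[mid]=7>4: swap nums[0],nums[4]; hi=3 → 3 6 4 10 7 8 5
nums[mid]=3<4: swap nums[0],nums[0]; lo=1,mid=1 → 3 6 4 10 7 8 5
nums[mid]=6>4: swap nums[1],nums[3]; hi=2 → 3 10 4 6 7 8 5
nums[mid]=10>4: swap nums[1],nums[2]; hi=1 → 3 4 10 6 7 8 5
nums[mid]=4=4: mid=2
end: lo=1, hi=1; nums = 3 4 10 6 7 8 5

(1, 1)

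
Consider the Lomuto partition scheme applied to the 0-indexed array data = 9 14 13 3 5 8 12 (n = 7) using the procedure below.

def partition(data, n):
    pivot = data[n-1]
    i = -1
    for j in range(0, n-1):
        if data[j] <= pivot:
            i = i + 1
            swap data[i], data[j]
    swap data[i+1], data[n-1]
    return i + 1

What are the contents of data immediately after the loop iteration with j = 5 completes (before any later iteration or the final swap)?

9 3 5 8 13 14 12

pivot=12, i=-1
j=0: 9≤12, i=0, swap(0,0) ⇒ 9 14 13 3 5 8 12
j=1: 14>12, skip
j=2: 13>12, skip
j=3: 3≤12, i=1, swap(1,3) ⇒ 9 3 13 14 5 8 12
j=4: 5≤12, i=2, swap(2,4) ⇒ 9 3 5 14 13 8 12
j=5: 8≤12, i=3, swap(3,5) ⇒ 9 3 5 8 13 14 12
(after j=5) data = 9 3 5 8 13 14 12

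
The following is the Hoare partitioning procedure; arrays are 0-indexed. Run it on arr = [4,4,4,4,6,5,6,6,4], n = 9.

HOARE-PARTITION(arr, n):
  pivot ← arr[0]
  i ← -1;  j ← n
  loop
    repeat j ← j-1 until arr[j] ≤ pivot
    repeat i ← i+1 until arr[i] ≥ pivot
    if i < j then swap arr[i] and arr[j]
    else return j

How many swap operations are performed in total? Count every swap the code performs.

pivot = arr[0] = 4; i = -1, j = 9
j→8 (arr[8]=4≤4), i→0 (arr[0]=4≥4); i<j, swap → [4,4,4,4,6,5,6,6,4]
j→3 (arr[3]=4≤4), i→1 (arr[1]=4≥4); i<j, swap → [4,4,4,4,6,5,6,6,4]
j→2, i→2; i≥j, return j=2. arr = [4,4,4,4,6,5,6,6,4]

2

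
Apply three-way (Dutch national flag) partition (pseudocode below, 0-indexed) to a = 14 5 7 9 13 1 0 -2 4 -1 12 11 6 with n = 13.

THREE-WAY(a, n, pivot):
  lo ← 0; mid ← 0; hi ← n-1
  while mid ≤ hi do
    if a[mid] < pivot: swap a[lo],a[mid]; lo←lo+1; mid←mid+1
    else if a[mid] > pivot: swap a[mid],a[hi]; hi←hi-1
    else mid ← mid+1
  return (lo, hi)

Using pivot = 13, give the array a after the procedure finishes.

pivot = 13; lo=0, mid=0, hi=12
a[mid]=14>13: swap a[0],a[12]; hi=11 → 6 5 7 9 13 1 0 -2 4 -1 12 11 14
a[mid]=6<13: swap a[0],a[0]; lo=1,mid=1 → 6 5 7 9 13 1 0 -2 4 -1 12 11 14
a[mid]=5<13: swap a[1],a[1]; lo=2,mid=2 → 6 5 7 9 13 1 0 -2 4 -1 12 11 14
a[mid]=7<13: swap a[2],a[2]; lo=3,mid=3 → 6 5 7 9 13 1 0 -2 4 -1 12 11 14
a[mid]=9<13: swap a[3],a[3]; lo=4,mid=4 → 6 5 7 9 13 1 0 -2 4 -1 12 11 14
a[mid]=13=13: mid=5
a[mid]=1<13: swap a[4],a[5]; lo=5,mid=6 → 6 5 7 9 1 13 0 -2 4 -1 12 11 14
a[mid]=0<13: swap a[5],a[6]; lo=6,mid=7 → 6 5 7 9 1 0 13 -2 4 -1 12 11 14
a[mid]=-2<13: swap a[6],a[7]; lo=7,mid=8 → 6 5 7 9 1 0 -2 13 4 -1 12 11 14
a[mid]=4<13: swap a[7],a[8]; lo=8,mid=9 → 6 5 7 9 1 0 -2 4 13 -1 12 11 14
a[mid]=-1<13: swap a[8],a[9]; lo=9,mid=10 → 6 5 7 9 1 0 -2 4 -1 13 12 11 14
a[mid]=12<13: swap a[9],a[10]; lo=10,mid=11 → 6 5 7 9 1 0 -2 4 -1 12 13 11 14
a[mid]=11<13: swap a[10],a[11]; lo=11,mid=12 → 6 5 7 9 1 0 -2 4 -1 12 11 13 14
end: lo=11, hi=11; a = 6 5 7 9 1 0 -2 4 -1 12 11 13 14

6 5 7 9 1 0 -2 4 -1 12 11 13 14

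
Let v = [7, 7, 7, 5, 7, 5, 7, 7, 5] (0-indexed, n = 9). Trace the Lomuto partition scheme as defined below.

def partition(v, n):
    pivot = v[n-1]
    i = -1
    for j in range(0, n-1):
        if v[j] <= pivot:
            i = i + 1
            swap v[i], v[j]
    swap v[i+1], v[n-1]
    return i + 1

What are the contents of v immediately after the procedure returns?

pivot=5, i=-1
j=0: 7>5, skip
j=1: 7>5, skip
j=2: 7>5, skip
j=3: 5≤5, i=0, swap(0,3) ⇒ [5, 7, 7, 7, 7, 5, 7, 7, 5]
j=4: 7>5, skip
j=5: 5≤5, i=1, swap(1,5) ⇒ [5, 5, 7, 7, 7, 7, 7, 7, 5]
j=6: 7>5, skip
j=7: 7>5, skip
swap(2,8) ⇒ [5, 5, 5, 7, 7, 7, 7, 7, 7]; return 2

[5, 5, 5, 7, 7, 7, 7, 7, 7]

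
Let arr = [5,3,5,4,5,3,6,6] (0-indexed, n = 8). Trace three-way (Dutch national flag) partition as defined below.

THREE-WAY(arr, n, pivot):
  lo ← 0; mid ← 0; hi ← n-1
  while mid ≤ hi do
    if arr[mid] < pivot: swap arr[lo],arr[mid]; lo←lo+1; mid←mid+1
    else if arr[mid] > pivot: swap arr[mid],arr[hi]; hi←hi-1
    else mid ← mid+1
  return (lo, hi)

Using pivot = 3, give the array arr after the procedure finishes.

[3,3,4,5,5,6,6,5]

pivot = 3; lo=0, mid=0, hi=7
arr[mid]=5>3: swap arr[0],arr[7]; hi=6 → [6,3,5,4,5,3,6,5]
arr[mid]=6>3: swap arr[0],arr[6]; hi=5 → [6,3,5,4,5,3,6,5]
arr[mid]=6>3: swap arr[0],arr[5]; hi=4 → [3,3,5,4,5,6,6,5]
arr[mid]=3=3: mid=1
arr[mid]=3=3: mid=2
arr[mid]=5>3: swap arr[2],arr[4]; hi=3 → [3,3,5,4,5,6,6,5]
arr[mid]=5>3: swap arr[2],arr[3]; hi=2 → [3,3,4,5,5,6,6,5]
arr[mid]=4>3: swap arr[2],arr[2]; hi=1 → [3,3,4,5,5,6,6,5]
end: lo=0, hi=1; arr = [3,3,4,5,5,6,6,5]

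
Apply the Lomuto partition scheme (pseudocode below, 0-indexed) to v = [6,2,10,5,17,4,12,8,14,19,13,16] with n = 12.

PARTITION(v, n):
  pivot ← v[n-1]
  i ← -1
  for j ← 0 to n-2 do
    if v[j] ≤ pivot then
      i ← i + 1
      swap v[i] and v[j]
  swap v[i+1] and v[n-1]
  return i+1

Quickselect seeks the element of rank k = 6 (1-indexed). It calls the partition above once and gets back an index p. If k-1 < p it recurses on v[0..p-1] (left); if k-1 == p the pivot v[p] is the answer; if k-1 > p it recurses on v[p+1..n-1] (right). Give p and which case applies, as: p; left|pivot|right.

pivot = v[11] = 16; i = -1
j=0: v[0]=6 ≤ 16 → i=0, swap v[0],v[0] (no change) → [6,2,10,5,17,4,12,8,14,19,13,16]
j=1: v[1]=2 ≤ 16 → i=1, swap v[1],v[1] (no change) → [6,2,10,5,17,4,12,8,14,19,13,16]
j=2: v[2]=10 ≤ 16 → i=2, swap v[2],v[2] (no change) → [6,2,10,5,17,4,12,8,14,19,13,16]
j=3: v[3]=5 ≤ 16 → i=3, swap v[3],v[3] (no change) → [6,2,10,5,17,4,12,8,14,19,13,16]
j=4: v[4]=17 > 16 → no swap
j=5: v[5]=4 ≤ 16 → i=4, swap v[4],v[5] → [6,2,10,5,4,17,12,8,14,19,13,16]
j=6: v[6]=12 ≤ 16 → i=5, swap v[5],v[6] → [6,2,10,5,4,12,17,8,14,19,13,16]
j=7: v[7]=8 ≤ 16 → i=6, swap v[6],v[7] → [6,2,10,5,4,12,8,17,14,19,13,16]
j=8: v[8]=14 ≤ 16 → i=7, swap v[7],v[8] → [6,2,10,5,4,12,8,14,17,19,13,16]
j=9: v[9]=19 > 16 → no swap
j=10: v[10]=13 ≤ 16 → i=8, swap v[8],v[10] → [6,2,10,5,4,12,8,14,13,19,17,16]
final swap v[9],v[11] → [6,2,10,5,4,12,8,14,13,16,17,19]; return 9
p = 9; k-1 = 5 < 9 ⇒ left

9; left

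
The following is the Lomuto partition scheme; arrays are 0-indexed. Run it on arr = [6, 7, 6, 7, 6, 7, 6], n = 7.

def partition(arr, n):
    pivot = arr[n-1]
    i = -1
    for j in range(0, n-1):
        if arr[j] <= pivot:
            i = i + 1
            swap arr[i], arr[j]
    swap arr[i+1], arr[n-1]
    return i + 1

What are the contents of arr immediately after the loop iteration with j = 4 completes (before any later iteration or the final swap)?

pivot = arr[6] = 6; i = -1
j=0: arr[0]=6 ≤ 6 → i=0, swap arr[0],arr[0] (no change) → [6, 7, 6, 7, 6, 7, 6]
j=1: arr[1]=7 > 6 → no swap
j=2: arr[2]=6 ≤ 6 → i=1, swap arr[1],arr[2] → [6, 6, 7, 7, 6, 7, 6]
j=3: arr[3]=7 > 6 → no swap
j=4: arr[4]=6 ≤ 6 → i=2, swap arr[2],arr[4] → [6, 6, 6, 7, 7, 7, 6]
(after j=4) arr = [6, 6, 6, 7, 7, 7, 6]

[6, 6, 6, 7, 7, 7, 6]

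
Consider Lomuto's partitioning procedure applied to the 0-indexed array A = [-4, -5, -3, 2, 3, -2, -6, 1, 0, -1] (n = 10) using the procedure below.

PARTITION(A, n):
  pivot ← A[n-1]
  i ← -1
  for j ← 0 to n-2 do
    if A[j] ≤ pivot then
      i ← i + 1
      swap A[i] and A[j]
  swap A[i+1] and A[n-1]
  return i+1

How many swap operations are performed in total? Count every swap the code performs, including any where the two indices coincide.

6

pivot=-1, i=-1
j=0: -4≤-1, i=0, swap(0,0) ⇒ [-4, -5, -3, 2, 3, -2, -6, 1, 0, -1]
j=1: -5≤-1, i=1, swap(1,1) ⇒ [-4, -5, -3, 2, 3, -2, -6, 1, 0, -1]
j=2: -3≤-1, i=2, swap(2,2) ⇒ [-4, -5, -3, 2, 3, -2, -6, 1, 0, -1]
j=3: 2>-1, skip
j=4: 3>-1, skip
j=5: -2≤-1, i=3, swap(3,5) ⇒ [-4, -5, -3, -2, 3, 2, -6, 1, 0, -1]
j=6: -6≤-1, i=4, swap(4,6) ⇒ [-4, -5, -3, -2, -6, 2, 3, 1, 0, -1]
j=7: 1>-1, skip
j=8: 0>-1, skip
swap(5,9) ⇒ [-4, -5, -3, -2, -6, -1, 3, 1, 0, 2]; return 5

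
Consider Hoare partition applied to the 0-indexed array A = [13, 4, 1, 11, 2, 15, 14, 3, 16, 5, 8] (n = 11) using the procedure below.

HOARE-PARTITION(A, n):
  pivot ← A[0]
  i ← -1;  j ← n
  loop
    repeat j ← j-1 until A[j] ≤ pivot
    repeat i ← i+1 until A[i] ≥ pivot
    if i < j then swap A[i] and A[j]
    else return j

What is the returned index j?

6

pivot=13
j stops at 10 (8), i stops at 0 (13); swap ⇒ [8, 4, 1, 11, 2, 15, 14, 3, 16, 5, 13]
j stops at 9 (5), i stops at 5 (15); swap ⇒ [8, 4, 1, 11, 2, 5, 14, 3, 16, 15, 13]
j stops at 7 (3), i stops at 6 (14); swap ⇒ [8, 4, 1, 11, 2, 5, 3, 14, 16, 15, 13]
j stops at 6, i stops at 7; i≥j ⇒ return 6. A=[8, 4, 1, 11, 2, 5, 3, 14, 16, 15, 13]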